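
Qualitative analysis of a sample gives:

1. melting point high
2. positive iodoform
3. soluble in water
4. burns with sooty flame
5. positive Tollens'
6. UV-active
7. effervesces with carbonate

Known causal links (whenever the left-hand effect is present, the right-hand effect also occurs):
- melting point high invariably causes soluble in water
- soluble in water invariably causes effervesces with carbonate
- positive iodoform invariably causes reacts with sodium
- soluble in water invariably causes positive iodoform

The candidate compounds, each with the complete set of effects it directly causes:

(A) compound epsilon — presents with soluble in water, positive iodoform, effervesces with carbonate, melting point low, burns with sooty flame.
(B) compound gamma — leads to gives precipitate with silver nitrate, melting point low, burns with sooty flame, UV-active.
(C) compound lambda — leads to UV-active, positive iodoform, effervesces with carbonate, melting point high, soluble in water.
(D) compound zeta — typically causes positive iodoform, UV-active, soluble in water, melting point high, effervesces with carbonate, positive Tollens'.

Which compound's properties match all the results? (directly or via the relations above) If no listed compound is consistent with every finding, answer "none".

none

Checking each candidate against the observations:
(A) compound epsilon — melting point high ✗; positive iodoform ✓; soluble in water ✓; burns with sooty flame ✓; positive Tollens' ✗; UV-active ✗; effervesces with carbonate ✓
(B) compound gamma — fails on melting point high, positive iodoform, soluble in water, positive Tollens', effervesces with carbonate (predicts melting point low, not melting point high)
(C) compound lambda — does not account for burns with sooty flame, positive Tollens'
(D) compound zeta — melting point high ✓; positive iodoform ✓; soluble in water ✓; burns with sooty flame ✗; positive Tollens' ✓; UV-active ✓; effervesces with carbonate ✓
None of the listed candidates fits everything.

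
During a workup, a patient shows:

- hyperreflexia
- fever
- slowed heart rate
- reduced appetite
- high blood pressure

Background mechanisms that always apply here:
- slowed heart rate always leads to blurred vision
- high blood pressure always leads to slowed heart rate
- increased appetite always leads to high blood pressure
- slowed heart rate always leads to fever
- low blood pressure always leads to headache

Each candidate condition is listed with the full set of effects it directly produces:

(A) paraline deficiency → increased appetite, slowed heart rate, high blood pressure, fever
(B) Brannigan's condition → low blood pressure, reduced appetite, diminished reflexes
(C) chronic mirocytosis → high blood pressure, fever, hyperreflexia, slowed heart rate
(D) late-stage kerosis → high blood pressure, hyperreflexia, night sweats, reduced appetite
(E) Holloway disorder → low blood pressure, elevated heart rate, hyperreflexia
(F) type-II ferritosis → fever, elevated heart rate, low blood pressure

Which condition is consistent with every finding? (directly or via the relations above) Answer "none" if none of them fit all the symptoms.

D

For each candidate, compare predicted effects to what was observed:
(A) paraline deficiency — fails on hyperreflexia, reduced appetite (predicts increased appetite, not reduced appetite)
(B) Brannigan's condition — fails on hyperreflexia, fever, slowed heart rate, high blood pressure (predicts diminished reflexes, not hyperreflexia; predicts low blood pressure, not high blood pressure)
(C) chronic mirocytosis — does not account for reduced appetite
(D) late-stage kerosis — hyperreflexia +; fever + (via high blood pressure → slowed heart rate → fever); slowed heart rate + (via high blood pressure → slowed heart rate); reduced appetite +; high blood pressure +
(E) Holloway disorder — hyperreflexia +; fever -; slowed heart rate -; reduced appetite -; high blood pressure -
(F) type-II ferritosis — fails on hyperreflexia, slowed heart rate, reduced appetite, high blood pressure (predicts elevated heart rate, not slowed heart rate; predicts low blood pressure, not high blood pressure)
(D) is the only candidate with no mismatches.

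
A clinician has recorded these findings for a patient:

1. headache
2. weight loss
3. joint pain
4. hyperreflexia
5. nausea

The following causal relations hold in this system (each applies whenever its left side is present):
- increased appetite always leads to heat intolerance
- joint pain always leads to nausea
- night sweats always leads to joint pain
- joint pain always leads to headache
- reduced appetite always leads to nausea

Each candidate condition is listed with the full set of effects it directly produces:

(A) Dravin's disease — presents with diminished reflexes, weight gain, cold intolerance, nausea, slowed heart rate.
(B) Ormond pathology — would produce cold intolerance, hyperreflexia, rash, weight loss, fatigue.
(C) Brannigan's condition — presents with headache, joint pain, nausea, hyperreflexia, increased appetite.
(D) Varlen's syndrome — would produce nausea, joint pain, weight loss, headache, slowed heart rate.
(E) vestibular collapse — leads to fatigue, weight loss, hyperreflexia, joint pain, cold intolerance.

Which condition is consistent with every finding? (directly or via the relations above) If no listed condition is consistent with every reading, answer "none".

E

Per-candidate check:
(A) Dravin's disease — fails on headache, weight loss, joint pain, hyperreflexia (predicts weight gain, not weight loss; predicts diminished reflexes, not hyperreflexia)
(B) Ormond pathology — does not account for headache, joint pain, nausea
(C) Brannigan's condition — does not account for weight loss
(D) Varlen's syndrome — does not account for hyperreflexia
(E) vestibular collapse — accounts for every observation (headache through joint pain → headache)
(E) is the only candidate with no mismatches.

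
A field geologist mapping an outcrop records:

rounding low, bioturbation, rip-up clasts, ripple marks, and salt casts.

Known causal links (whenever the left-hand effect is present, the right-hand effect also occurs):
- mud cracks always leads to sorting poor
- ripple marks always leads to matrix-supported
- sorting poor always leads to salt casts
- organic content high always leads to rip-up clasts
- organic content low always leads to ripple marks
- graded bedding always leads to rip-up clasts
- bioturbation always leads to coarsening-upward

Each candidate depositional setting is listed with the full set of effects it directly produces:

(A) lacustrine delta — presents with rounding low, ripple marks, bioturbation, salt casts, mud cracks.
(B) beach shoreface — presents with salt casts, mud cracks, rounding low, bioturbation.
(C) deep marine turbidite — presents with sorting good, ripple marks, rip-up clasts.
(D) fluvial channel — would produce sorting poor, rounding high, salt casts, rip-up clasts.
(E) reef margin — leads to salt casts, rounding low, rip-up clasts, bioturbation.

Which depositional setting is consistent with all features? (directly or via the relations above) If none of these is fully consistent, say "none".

Per-candidate check:
(A) lacustrine delta — rounding low +; bioturbation +; rip-up clasts -; ripple marks +; salt casts +
(B) beach shoreface — does not account for rip-up clasts, ripple marks
(C) deep marine turbidite — rounding low -; bioturbation -; rip-up clasts +; ripple marks +; salt casts -
(D) fluvial channel — rounding low -; bioturbation -; rip-up clasts +; ripple marks -; salt casts +
(E) reef margin — does not account for ripple marks
No candidate is consistent with all observations.

none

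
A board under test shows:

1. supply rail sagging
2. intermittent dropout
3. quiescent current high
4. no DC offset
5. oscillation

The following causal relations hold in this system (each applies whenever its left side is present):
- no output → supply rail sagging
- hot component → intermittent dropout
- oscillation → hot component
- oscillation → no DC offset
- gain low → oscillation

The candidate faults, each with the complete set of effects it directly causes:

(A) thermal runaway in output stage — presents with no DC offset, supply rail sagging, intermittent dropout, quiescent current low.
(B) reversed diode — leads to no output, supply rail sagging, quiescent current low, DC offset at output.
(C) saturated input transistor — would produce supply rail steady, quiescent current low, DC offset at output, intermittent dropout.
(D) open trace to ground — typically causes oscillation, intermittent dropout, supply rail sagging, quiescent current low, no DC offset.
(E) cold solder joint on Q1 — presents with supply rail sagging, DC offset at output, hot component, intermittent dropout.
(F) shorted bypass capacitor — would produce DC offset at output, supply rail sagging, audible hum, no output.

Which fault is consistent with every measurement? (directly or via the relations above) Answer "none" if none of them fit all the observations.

Per-candidate check:
(A) thermal runaway in output stage — supply rail sagging yes; intermittent dropout yes; quiescent current high NO; no DC offset yes; oscillation NO
(B) reversed diode — supply rail sagging yes; intermittent dropout NO; quiescent current high NO; no DC offset NO; oscillation NO
(C) saturated input transistor — supply rail sagging NO; intermittent dropout yes; quiescent current high NO; no DC offset NO; oscillation NO
(D) open trace to ground — fails on quiescent current high (predicts quiescent current low, not quiescent current high)
(E) cold solder joint on Q1 — supply rail sagging yes; intermittent dropout yes; quiescent current high NO; no DC offset NO; oscillation NO
(F) shorted bypass capacitor — supply rail sagging yes; intermittent dropout NO; quiescent current high NO; no DC offset NO; oscillation NO
None of the listed candidates fits everything.

none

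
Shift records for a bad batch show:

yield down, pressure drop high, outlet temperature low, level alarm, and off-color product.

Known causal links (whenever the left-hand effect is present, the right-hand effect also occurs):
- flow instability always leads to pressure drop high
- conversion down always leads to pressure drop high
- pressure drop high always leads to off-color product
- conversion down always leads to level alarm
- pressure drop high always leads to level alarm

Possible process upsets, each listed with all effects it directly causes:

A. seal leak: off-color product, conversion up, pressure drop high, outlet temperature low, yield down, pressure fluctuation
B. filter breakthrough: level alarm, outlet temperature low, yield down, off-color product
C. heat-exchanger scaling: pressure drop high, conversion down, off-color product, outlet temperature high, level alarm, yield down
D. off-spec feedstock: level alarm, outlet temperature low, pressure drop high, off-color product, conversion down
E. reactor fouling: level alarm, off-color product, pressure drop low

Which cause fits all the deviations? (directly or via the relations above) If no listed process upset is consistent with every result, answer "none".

A

Testing each hypothesis:
(A) seal leak — yield down match; pressure drop high match; outlet temperature low match; level alarm match (by pressure drop high → level alarm); off-color product match
(B) filter breakthrough — yield down match; pressure drop high miss; outlet temperature low match; level alarm match; off-color product match
(C) heat-exchanger scaling — fails on outlet temperature low (predicts outlet temperature high, not outlet temperature low)
(D) off-spec feedstock — yield down miss; pressure drop high match; outlet temperature low match; level alarm match; off-color product match
(E) reactor fouling — fails on yield down, pressure drop high, outlet temperature low (predicts pressure drop low, not pressure drop high)
Only (A) is consistent with every observation.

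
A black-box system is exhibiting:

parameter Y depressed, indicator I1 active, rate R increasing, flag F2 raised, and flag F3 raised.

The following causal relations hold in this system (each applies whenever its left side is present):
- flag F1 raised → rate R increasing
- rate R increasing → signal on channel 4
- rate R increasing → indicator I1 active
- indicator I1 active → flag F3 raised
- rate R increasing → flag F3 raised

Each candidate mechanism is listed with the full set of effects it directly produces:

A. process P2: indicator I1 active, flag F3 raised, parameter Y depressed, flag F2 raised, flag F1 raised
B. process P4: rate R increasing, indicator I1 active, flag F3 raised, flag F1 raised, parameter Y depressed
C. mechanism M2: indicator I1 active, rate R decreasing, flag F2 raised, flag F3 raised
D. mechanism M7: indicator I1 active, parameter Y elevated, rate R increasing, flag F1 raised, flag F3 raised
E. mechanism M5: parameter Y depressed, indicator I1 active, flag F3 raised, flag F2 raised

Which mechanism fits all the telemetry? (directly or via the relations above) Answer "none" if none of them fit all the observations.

Per-candidate check:
(A) process P2 — parameter Y depressed match; indicator I1 active match; rate R increasing match (by flag F1 raised → rate R increasing); flag F2 raised match; flag F3 raised match
(B) process P4 — does not account for flag F2 raised
(C) mechanism M2 — fails on parameter Y depressed, rate R increasing (predicts rate R decreasing, not rate R increasing)
(D) mechanism M7 — parameter Y depressed miss; indicator I1 active match; rate R increasing match; flag F2 raised miss; flag F3 raised match
(E) mechanism M5 — parameter Y depressed match; indicator I1 active match; rate R increasing miss; flag F2 raised match; flag F3 raised match
(A) alone accounts for all the evidence.

A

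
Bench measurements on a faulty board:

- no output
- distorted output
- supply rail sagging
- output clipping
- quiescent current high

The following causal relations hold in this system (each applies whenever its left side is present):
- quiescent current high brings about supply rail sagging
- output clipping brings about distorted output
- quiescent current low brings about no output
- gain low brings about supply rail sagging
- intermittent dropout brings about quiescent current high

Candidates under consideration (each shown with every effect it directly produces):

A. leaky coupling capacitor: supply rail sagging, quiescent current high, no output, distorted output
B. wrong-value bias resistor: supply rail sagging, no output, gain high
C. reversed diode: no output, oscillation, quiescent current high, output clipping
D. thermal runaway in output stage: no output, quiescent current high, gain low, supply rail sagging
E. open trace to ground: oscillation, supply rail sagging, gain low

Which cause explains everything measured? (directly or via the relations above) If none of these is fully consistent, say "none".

Checking each candidate against the observations:
(A) leaky coupling capacitor — does not account for output clipping
(B) wrong-value bias resistor — does not account for distorted output, output clipping, quiescent current high
(C) reversed diode — no output ✓; distorted output ✓ (via output clipping → distorted output); supply rail sagging ✓ (via quiescent current high → supply rail sagging); output clipping ✓; quiescent current high ✓
(D) thermal runaway in output stage — does not account for distorted output, output clipping
(E) open trace to ground — no output ✗; distorted output ✗; supply rail sagging ✓; output clipping ✗; quiescent current high ✗
(C) is the only candidate with no mismatches.

C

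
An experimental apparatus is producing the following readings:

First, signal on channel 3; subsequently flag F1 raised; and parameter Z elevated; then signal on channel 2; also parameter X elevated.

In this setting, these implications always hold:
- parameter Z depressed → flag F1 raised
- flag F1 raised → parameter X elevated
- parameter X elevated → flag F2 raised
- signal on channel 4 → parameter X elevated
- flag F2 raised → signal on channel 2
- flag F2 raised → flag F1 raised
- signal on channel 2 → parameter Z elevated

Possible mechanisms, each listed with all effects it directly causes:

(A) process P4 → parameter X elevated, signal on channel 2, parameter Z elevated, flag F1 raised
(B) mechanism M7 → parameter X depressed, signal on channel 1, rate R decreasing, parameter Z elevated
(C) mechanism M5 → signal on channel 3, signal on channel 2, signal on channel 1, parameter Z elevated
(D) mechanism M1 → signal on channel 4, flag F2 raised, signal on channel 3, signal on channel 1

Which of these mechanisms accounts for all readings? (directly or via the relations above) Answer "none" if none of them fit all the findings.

For each candidate, compare predicted effects to what was observed:
(A) process P4 — signal on channel 3 ✗; flag F1 raised ✓; parameter Z elevated ✓; signal on channel 2 ✓; parameter X elevated ✓
(B) mechanism M7 — signal on channel 3 ✗; flag F1 raised ✗; parameter Z elevated ✓; signal on channel 2 ✗; parameter X elevated ✗
(C) mechanism M5 — does not account for flag F1 raised, parameter X elevated
(D) mechanism M1 — signal on channel 3 ✓; flag F1 raised ✓ (via flag F2 raised → flag F1 raised); parameter Z elevated ✓ (via flag F2 raised → signal on channel 2 → parameter Z elevated); signal on channel 2 ✓ (via flag F2 raised → signal on channel 2); parameter X elevated ✓ (via signal on channel 4 → parameter X elevated)
Only (D) is consistent with every observation.

D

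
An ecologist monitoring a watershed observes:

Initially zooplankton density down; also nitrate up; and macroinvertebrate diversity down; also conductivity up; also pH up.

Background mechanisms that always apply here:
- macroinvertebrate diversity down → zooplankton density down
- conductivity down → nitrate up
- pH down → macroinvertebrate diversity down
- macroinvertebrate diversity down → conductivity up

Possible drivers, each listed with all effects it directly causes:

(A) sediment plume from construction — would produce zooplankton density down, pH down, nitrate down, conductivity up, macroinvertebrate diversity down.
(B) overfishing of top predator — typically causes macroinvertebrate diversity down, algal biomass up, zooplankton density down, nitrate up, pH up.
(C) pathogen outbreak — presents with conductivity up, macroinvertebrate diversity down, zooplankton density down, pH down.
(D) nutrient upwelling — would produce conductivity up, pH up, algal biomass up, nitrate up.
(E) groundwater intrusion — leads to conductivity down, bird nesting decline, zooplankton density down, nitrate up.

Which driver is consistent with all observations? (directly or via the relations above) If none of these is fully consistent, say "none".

Per-candidate check:
(A) sediment plume from construction — fails on nitrate up, pH up (predicts nitrate down, not nitrate up; predicts pH down, not pH up)
(B) overfishing of top predator — accounts for every observation (conductivity up by macroinvertebrate diversity down → conductivity up)
(C) pathogen outbreak — fails on nitrate up, pH up (predicts pH down, not pH up)
(D) nutrient upwelling — does not account for zooplankton density down, macroinvertebrate diversity down
(E) groundwater intrusion — zooplankton density down yes; nitrate up yes; macroinvertebrate diversity down NO; conductivity up NO; pH up NO
(B) is the only candidate with no mismatches.

B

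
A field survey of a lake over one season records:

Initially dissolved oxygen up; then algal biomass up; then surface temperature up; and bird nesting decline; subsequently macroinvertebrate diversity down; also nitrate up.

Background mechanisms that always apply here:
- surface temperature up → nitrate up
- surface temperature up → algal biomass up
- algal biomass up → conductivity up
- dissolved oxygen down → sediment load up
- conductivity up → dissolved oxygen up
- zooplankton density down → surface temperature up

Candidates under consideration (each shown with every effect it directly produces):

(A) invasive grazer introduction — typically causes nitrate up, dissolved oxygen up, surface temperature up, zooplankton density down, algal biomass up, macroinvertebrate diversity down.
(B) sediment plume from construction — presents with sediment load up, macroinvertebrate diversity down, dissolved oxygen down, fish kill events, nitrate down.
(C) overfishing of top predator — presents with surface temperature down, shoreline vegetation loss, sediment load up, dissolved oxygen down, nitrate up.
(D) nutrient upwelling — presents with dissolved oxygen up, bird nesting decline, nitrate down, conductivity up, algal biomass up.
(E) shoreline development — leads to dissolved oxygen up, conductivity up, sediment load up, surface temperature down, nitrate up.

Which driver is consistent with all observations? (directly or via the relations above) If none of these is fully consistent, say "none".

none

For each candidate, compare predicted effects to what was observed:
(A) invasive grazer introduction — dissolved oxygen up match; algal biomass up match; surface temperature up match; bird nesting decline miss; macroinvertebrate diversity down match; nitrate up match
(B) sediment plume from construction — dissolved oxygen up miss; algal biomass up miss; surface temperature up miss; bird nesting decline miss; macroinvertebrate diversity down match; nitrate up miss
(C) overfishing of top predator — dissolved oxygen up miss; algal biomass up miss; surface temperature up miss; bird nesting decline miss; macroinvertebrate diversity down miss; nitrate up match
(D) nutrient upwelling — dissolved oxygen up match; algal biomass up match; surface temperature up miss; bird nesting decline match; macroinvertebrate diversity down miss; nitrate up miss
(E) shoreline development — dissolved oxygen up match; algal biomass up miss; surface temperature up miss; bird nesting decline miss; macroinvertebrate diversity down miss; nitrate up match
Every candidate fails on at least one observation.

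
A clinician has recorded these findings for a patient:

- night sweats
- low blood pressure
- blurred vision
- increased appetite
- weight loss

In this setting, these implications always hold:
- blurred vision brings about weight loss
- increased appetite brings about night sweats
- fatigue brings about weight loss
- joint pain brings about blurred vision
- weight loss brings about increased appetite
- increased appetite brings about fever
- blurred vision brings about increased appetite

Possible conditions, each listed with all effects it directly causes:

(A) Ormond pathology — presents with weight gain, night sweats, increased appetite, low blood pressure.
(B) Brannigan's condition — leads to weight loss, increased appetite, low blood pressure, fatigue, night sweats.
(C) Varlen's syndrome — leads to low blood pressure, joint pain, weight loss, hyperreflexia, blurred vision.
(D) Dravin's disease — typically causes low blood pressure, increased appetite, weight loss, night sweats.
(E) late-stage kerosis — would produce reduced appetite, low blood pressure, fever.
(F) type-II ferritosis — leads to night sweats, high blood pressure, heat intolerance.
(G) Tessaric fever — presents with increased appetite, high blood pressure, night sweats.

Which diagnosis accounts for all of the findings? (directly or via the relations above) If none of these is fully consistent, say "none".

C

Per-candidate check:
(A) Ormond pathology — night sweats ✓; low blood pressure ✓; blurred vision ✗; increased appetite ✓; weight loss ✗
(B) Brannigan's condition — does not account for blurred vision
(C) Varlen's syndrome — night sweats ✓ (through weight loss → increased appetite → night sweats); low blood pressure ✓; blurred vision ✓; increased appetite ✓ (through weight loss → increased appetite); weight loss ✓
(D) Dravin's disease — night sweats ✓; low blood pressure ✓; blurred vision ✗; increased appetite ✓; weight loss ✓
(E) late-stage kerosis — night sweats ✗; low blood pressure ✓; blurred vision ✗; increased appetite ✗; weight loss ✗
(F) type-II ferritosis — night sweats ✓; low blood pressure ✗; blurred vision ✗; increased appetite ✗; weight loss ✗
(G) Tessaric fever — fails on low blood pressure, blurred vision, weight loss (predicts high blood pressure, not low blood pressure)
Only (C) is consistent with every observation.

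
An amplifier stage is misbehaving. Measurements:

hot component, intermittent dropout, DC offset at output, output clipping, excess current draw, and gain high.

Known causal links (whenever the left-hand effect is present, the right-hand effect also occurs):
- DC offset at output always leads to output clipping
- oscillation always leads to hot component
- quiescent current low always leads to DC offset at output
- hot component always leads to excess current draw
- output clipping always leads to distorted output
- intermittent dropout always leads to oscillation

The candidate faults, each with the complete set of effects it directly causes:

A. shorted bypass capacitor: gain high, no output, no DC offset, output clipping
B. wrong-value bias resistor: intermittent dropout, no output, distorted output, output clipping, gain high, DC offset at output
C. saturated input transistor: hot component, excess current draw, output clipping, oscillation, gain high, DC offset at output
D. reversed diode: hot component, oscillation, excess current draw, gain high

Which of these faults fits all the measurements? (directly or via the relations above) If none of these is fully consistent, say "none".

Per-candidate check:
(A) shorted bypass capacitor — fails on hot component, intermittent dropout, DC offset at output, excess current draw (predicts no DC offset, not DC offset at output)
(B) wrong-value bias resistor — hot component match (via intermittent dropout → oscillation → hot component); intermittent dropout match; DC offset at output match; output clipping match; excess current draw match (via intermittent dropout → oscillation → hot component → excess current draw); gain high match
(C) saturated input transistor — does not account for intermittent dropout
(D) reversed diode — does not account for intermittent dropout, DC offset at output, output clipping
(B) alone accounts for all the evidence.

B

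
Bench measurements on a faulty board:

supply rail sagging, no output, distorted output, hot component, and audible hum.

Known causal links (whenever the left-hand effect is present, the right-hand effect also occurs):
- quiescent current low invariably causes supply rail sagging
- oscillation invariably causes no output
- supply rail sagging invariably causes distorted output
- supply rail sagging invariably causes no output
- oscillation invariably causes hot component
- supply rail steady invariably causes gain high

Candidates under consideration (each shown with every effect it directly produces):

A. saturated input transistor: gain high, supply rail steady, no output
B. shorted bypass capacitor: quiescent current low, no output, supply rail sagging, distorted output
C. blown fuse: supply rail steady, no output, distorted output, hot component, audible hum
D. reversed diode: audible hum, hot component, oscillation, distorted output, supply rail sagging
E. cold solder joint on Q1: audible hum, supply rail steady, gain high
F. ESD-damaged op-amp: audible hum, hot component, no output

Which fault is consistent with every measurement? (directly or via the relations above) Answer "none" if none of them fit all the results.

Testing each hypothesis:
(A) saturated input transistor — fails on supply rail sagging, distorted output, hot component, audible hum (predicts supply rail steady, not supply rail sagging)
(B) shorted bypass capacitor — supply rail sagging yes; no output yes; distorted output yes; hot component NO; audible hum NO
(C) blown fuse — fails on supply rail sagging (predicts supply rail steady, not supply rail sagging)
(D) reversed diode — supply rail sagging yes; no output yes (by supply rail sagging → no output); distorted output yes; hot component yes; audible hum yes
(E) cold solder joint on Q1 — supply rail sagging NO; no output NO; distorted output NO; hot component NO; audible hum yes
(F) ESD-damaged op-amp — does not account for supply rail sagging, distorted output
(D) alone accounts for all the evidence.

D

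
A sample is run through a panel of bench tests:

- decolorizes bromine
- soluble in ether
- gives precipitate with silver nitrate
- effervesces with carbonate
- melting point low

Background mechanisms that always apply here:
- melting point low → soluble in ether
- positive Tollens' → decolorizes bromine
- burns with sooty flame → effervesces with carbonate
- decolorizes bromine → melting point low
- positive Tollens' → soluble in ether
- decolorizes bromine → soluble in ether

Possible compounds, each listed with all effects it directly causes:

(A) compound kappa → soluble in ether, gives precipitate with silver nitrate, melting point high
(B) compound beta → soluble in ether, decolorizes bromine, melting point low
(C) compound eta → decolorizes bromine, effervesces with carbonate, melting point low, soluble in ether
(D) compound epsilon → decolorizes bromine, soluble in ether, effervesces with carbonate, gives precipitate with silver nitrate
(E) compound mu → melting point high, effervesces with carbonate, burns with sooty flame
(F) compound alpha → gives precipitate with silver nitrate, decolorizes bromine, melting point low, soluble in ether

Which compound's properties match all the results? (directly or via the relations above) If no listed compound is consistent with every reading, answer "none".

D

Testing each hypothesis:
(A) compound kappa — decolorizes bromine ✗; soluble in ether ✓; gives precipitate with silver nitrate ✓; effervesces with carbonate ✗; melting point low ✗
(B) compound beta — does not account for gives precipitate with silver nitrate, effervesces with carbonate
(C) compound eta — decolorizes bromine ✓; soluble in ether ✓; gives precipitate with silver nitrate ✗; effervesces with carbonate ✓; melting point low ✓
(D) compound epsilon — accounts for every observation (melting point low by decolorizes bromine → melting point low)
(E) compound mu — fails on decolorizes bromine, soluble in ether, gives precipitate with silver nitrate, melting point low (predicts melting point high, not melting point low)
(F) compound alpha — decolorizes bromine ✓; soluble in ether ✓; gives precipitate with silver nitrate ✓; effervesces with carbonate ✗; melting point low ✓
(D) alone accounts for all the evidence.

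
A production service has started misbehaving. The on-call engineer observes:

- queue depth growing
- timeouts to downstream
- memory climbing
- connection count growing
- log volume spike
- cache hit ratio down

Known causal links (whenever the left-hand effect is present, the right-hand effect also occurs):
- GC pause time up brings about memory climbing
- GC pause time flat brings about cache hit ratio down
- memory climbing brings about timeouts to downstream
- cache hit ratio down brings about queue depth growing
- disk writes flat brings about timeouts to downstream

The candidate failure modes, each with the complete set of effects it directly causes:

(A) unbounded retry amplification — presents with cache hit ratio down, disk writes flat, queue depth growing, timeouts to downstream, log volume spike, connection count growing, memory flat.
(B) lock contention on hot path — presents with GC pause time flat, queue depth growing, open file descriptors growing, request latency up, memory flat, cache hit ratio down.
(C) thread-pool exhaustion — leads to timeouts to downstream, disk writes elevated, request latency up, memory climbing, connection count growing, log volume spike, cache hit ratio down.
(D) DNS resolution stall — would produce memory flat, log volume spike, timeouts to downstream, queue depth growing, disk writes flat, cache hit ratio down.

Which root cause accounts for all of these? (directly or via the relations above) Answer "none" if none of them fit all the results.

C

Testing each hypothesis:
(A) unbounded retry amplification — queue depth growing match; timeouts to downstream match; memory climbing miss; connection count growing match; log volume spike match; cache hit ratio down match
(B) lock contention on hot path — queue depth growing match; timeouts to downstream miss; memory climbing miss; connection count growing miss; log volume spike miss; cache hit ratio down match
(C) thread-pool exhaustion — queue depth growing match (by cache hit ratio down → queue depth growing); timeouts to downstream match; memory climbing match; connection count growing match; log volume spike match; cache hit ratio down match
(D) DNS resolution stall — queue depth growing match; timeouts to downstream match; memory climbing miss; connection count growing miss; log volume spike match; cache hit ratio down match
Only (C) is consistent with every observation.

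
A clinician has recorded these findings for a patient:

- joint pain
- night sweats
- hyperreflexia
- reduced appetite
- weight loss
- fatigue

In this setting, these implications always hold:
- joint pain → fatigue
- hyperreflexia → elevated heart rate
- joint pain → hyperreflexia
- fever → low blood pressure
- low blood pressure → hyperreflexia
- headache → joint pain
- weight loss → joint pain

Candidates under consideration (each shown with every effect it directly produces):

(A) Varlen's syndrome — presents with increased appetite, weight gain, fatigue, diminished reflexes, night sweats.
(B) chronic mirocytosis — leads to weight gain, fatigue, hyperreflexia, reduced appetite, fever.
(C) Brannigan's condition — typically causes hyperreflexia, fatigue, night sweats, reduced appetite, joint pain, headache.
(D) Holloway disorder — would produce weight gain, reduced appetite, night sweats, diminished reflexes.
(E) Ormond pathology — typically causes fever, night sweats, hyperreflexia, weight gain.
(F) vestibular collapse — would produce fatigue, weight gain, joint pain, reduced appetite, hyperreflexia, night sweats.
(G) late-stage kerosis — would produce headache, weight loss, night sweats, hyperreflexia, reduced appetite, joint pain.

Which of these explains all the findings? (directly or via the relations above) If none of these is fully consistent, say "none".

G

Per-candidate check:
(A) Varlen's syndrome — joint pain ✗; night sweats ✓; hyperreflexia ✗; reduced appetite ✗; weight loss ✗; fatigue ✓
(B) chronic mirocytosis — joint pain ✗; night sweats ✗; hyperreflexia ✓; reduced appetite ✓; weight loss ✗; fatigue ✓
(C) Brannigan's condition — does not account for weight loss
(D) Holloway disorder — fails on joint pain, hyperreflexia, weight loss, fatigue (predicts diminished reflexes, not hyperreflexia; predicts weight gain, not weight loss)
(E) Ormond pathology — fails on joint pain, reduced appetite, weight loss, fatigue (predicts weight gain, not weight loss)
(F) vestibular collapse — joint pain ✓; night sweats ✓; hyperreflexia ✓; reduced appetite ✓; weight loss ✗; fatigue ✓
(G) late-stage kerosis — accounts for every observation (fatigue by joint pain → fatigue)
(G) alone accounts for all the evidence.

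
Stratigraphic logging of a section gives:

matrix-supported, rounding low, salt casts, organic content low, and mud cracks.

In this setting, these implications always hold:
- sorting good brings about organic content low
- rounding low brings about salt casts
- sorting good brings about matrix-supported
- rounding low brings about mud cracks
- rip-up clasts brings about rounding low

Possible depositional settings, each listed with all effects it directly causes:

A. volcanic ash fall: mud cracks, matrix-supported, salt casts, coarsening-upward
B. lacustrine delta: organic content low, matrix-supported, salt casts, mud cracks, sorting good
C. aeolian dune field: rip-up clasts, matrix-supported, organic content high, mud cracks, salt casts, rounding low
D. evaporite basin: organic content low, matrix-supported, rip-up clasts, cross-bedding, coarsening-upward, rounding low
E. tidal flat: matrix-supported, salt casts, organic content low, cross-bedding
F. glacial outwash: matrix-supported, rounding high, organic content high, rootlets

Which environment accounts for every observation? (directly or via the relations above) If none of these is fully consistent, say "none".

D

Testing each hypothesis:
(A) volcanic ash fall — does not account for rounding low, organic content low
(B) lacustrine delta — matrix-supported ✓; rounding low ✗; salt casts ✓; organic content low ✓; mud cracks ✓
(C) aeolian dune field — matrix-supported ✓; rounding low ✓; salt casts ✓; organic content low ✗; mud cracks ✓
(D) evaporite basin — accounts for every observation (salt casts by rounding low → salt casts)
(E) tidal flat — does not account for rounding low, mud cracks
(F) glacial outwash — matrix-supported ✓; rounding low ✗; salt casts ✗; organic content low ✗; mud cracks ✗
(D) alone accounts for all the evidence.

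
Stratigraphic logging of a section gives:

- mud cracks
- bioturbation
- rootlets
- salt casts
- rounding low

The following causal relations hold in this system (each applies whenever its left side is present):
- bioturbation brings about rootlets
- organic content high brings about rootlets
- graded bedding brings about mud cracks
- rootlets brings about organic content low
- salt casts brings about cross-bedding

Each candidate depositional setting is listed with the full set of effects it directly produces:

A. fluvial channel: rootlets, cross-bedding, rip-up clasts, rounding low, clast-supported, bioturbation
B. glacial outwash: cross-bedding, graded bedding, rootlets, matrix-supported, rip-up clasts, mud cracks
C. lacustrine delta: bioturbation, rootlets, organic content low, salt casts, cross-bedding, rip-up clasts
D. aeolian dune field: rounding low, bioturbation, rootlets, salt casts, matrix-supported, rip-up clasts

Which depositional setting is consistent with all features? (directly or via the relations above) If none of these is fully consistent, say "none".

Checking each candidate against the observations:
(A) fluvial channel — mud cracks NO; bioturbation yes; rootlets yes; salt casts NO; rounding low yes
(B) glacial outwash — mud cracks yes; bioturbation NO; rootlets yes; salt casts NO; rounding low NO
(C) lacustrine delta — does not account for mud cracks, rounding low
(D) aeolian dune field — does not account for mud cracks
None of the listed candidates fits everything.

none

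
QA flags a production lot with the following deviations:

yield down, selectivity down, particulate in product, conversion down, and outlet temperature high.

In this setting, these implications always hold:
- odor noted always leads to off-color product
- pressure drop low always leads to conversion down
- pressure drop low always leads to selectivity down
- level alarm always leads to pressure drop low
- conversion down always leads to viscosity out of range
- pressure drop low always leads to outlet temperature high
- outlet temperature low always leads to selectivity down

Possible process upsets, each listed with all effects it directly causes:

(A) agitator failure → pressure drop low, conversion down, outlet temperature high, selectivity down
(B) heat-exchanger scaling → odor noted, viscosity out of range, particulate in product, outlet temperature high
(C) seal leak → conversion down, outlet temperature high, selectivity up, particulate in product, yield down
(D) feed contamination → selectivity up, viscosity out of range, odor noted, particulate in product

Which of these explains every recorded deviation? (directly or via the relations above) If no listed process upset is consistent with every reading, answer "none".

Checking each candidate against the observations:
(A) agitator failure — does not account for yield down, particulate in product
(B) heat-exchanger scaling — does not account for yield down, selectivity down, conversion down
(C) seal leak — fails on selectivity down (predicts selectivity up, not selectivity down)
(D) feed contamination — yield down miss; selectivity down miss; particulate in product match; conversion down miss; outlet temperature high miss
Every candidate fails on at least one observation.

none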